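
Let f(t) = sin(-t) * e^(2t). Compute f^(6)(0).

Take the Cauchy product of the two expansions.
From the series, [t^6] f = -11/180; multiply by 6! = 720 to get -44.

-44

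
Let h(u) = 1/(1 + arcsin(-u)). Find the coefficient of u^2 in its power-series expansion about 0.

Substitute the inner expansion into the outer series and collect powers.

1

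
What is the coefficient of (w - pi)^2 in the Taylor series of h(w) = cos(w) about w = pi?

Apply the Taylor formula c_k = f^(k)(a)/k!.
So c_2 = h′′(pi)/2! = 1/2.

1/2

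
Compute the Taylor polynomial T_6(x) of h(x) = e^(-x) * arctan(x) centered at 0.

-11*x^6/72 + 3*x^5/40 + x^4/6 + x^3/6 - x^2 + x

Take the Cauchy product of the two expansions.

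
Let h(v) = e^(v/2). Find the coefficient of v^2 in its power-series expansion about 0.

1/8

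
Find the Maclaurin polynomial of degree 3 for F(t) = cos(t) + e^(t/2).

t^3/48 - 3*t^2/8 + t/2 + 2

Add the two expansions coefficient-wise.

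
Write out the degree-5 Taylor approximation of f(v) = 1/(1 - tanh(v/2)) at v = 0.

Substitute the inner expansion into the outer series and collect powers.
f(0) = 1
f′(0) = 1/2
f′′(0) = 1/2
f′′′(0) = 1/2
f^(4)(0) = 1/2
f^(5)(0) = 1/2
The Taylor polynomial is Σ f^(k)(0)/k! · v^k.

v^5/240 + v^4/48 + v^3/12 + v^2/4 + v/2 + 1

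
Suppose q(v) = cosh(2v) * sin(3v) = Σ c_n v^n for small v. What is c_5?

Take the Cauchy product of the two expansions.
[v^0] = 0;  [v^1] = 3;  [v^2] = 0;  [v^3] = 3/2;  [v^4] = 0;  [v^5] = -199/40.
So c_5 = q^(5)(0)/5! = -199/40.

-199/40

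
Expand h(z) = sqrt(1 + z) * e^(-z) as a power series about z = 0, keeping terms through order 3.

Multiply the two series term by term and collect like powers.
h(0) = 1
h′(0) = -1/2
h′′(0) = -1/4
h′′′(0) = 13/8

13*z^3/48 - z^2/8 - z/2 + 1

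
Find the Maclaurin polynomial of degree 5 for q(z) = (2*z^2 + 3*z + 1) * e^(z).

Distribute the polynomial across the series and collect like powers.
[z^0] = 1;  [z^1] = 4;  [z^2] = 11/2;  [z^3] = 11/3;  [z^4] = 37/24;  [z^5] = 7/15.

7*z^5/15 + 37*z^4/24 + 11*z^3/3 + 11*z^2/2 + 4*z + 1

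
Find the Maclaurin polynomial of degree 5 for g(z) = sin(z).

g(0) = 0
g′(0) = 1
g′′(0) = 0
g′′′(0) = -1
g^(4)(0) = 0
g^(5)(0) = 1

z^5/120 - z^3/6 + z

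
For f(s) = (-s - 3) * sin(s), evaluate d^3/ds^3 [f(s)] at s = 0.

Multiply each power in the prefactor through the base expansion.
From the series, [s^3] f = 1/2; multiply by 3! = 6 to get 3.

3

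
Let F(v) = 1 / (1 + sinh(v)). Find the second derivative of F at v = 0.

2

Use the geometric series for the reciprocal, then substitute.
From the series, [v^2] F = 1; multiply by 2! = 2 to get 2.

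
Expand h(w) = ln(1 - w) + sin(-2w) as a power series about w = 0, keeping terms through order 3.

Expand each term separately and add.
h(0) = 0
h′(0) = -3
h′′(0) = -1
h′′′(0) = 6
Then c_k = h^(k)(0)/k! gives each Taylor coefficient.

w^3 - w^2/2 - 3*w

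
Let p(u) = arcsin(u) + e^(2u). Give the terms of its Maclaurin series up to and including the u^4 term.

2*u^4/3 + 3*u^3/2 + 2*u^2 + 3*u + 1

Combine the two series term by term.
p(0) = 1
p′(0) = 3
p′′(0) = 4
p′′′(0) = 9
p^(4)(0) = 16
The Taylor polynomial is Σ p^(k)(0)/k! · u^k.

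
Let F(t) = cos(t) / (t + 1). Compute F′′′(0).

Expand 1/(denominator) as a geometric series and multiply by the numerator's series.
The coefficient of t^3 in the expansion is -1/2, so F′′′(0) = 3! * (-1/2) = -3.

-3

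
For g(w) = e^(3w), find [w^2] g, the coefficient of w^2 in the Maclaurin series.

c_2 = g′′(0)/2! = 9/2.

9/2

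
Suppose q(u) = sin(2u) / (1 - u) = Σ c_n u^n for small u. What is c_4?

2/3

Write out both Maclaurin series and multiply, keeping only the needed powers.
q(0) = 0
q′(0) = 2
q′′(0) = 4
q′′′(0) = 4
q^(4)(0) = 16
So c_4 = q^(4)(0)/4! = 2/3.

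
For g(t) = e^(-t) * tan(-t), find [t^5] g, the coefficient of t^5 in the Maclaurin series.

Take the Cauchy product of the two expansions.
[t^0] = 0;  [t^1] = -1;  [t^2] = 1;  [t^3] = -5/6;  [t^4] = 1/2;  [t^5] = -41/120.
So c_5 = g^(5)(0)/5! = -41/120.

-41/120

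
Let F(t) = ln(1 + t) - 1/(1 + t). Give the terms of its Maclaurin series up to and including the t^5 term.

6*t^5/5 - 5*t^4/4 + 4*t^3/3 - 3*t^2/2 + 2*t - 1

Add the two expansions coefficient-wise.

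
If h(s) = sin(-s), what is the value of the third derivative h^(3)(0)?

1

The coefficient of s^3 in the expansion is 1/6, so h′′′(0) = 3! * (1/6) = 1.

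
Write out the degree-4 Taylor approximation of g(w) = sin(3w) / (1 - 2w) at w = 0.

Write out both Maclaurin series and multiply, keeping only the needed powers.
g(0) = 0
g′(0) = 3
g′′(0) = 12
g′′′(0) = 45
g^(4)(0) = 360
Dividing each by k! gives the coefficients c_0, ..., c_4.

15*w^4 + 15*w^3/2 + 6*w^2 + 3*w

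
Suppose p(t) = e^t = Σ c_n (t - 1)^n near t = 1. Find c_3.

Differentiate repeatedly and evaluate at the center.
So c_3 = p′′′(1)/3! = e/6.

e/6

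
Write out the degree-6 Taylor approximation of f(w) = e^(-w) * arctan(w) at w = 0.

-11*w^6/72 + 3*w^5/40 + w^4/6 + w^3/6 - w^2 + w

Write out both Maclaurin series and multiply, keeping only the needed powers.
f(0) = 0
f′(0) = 1
f′′(0) = -2
f′′′(0) = 1
f^(4)(0) = 4
f^(5)(0) = 9
f^(6)(0) = -110
The Taylor polynomial is Σ f^(k)(0)/k! · w^k.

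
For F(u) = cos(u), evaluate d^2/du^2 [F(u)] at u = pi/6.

-sqrt(3)/2

Differentiate repeatedly and evaluate at the center.
The coefficient of (u - pi/6)^2 in the expansion is -sqrt(3)/4, so F′′(pi/6) = 2! * (-sqrt(3)/4) = -sqrt(3)/2.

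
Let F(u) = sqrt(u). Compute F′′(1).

The coefficient of (u - 1)^2 in the expansion is -1/8, so F′′(1) = 2! * (-1/8) = -1/4.

-1/4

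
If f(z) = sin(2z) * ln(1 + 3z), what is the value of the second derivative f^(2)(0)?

12

Expand each factor separately, then convolve coefficients.
The coefficient of z^2 in the expansion is 6, so f′′(0) = 2! * (6) = 12.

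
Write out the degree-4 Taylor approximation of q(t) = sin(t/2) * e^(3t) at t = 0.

Write out both Maclaurin series and multiply, keeping only the needed powers.
q(0) = 0
q′(0) = 1/2
q′′(0) = 3
q′′′(0) = 107/8
q^(4)(0) = 105/2
Then c_k = q^(k)(0)/k! gives each Taylor coefficient.

35*t^4/16 + 107*t^3/48 + 3*t^2/2 + t/2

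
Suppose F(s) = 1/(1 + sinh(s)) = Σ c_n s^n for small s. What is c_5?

-181/120

Let u equal the inner series; expand the outer function in u and truncate.
So c_5 = F^(5)(0)/5! = -181/120.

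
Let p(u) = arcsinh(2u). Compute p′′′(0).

-8

Apply the Taylor formula c_k = f^(k)(a)/k!.
From the series, [u^3] p = -4/3; multiply by 3! = 6 to get -8.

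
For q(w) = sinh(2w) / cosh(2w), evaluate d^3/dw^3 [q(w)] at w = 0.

Write the quotient as an unknown series and match coefficients against numerator = denominator · series.
The coefficient of w^3 in the expansion is -8/3, so q′′′(0) = 3! * (-8/3) = -16.

-16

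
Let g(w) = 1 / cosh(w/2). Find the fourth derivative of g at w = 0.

5/16

Divide the numerator series by the denominator series (power-series long division).
The coefficient of w^4 in the expansion is 5/384, so g^(4)(0) = 4! * (5/384) = 5/16.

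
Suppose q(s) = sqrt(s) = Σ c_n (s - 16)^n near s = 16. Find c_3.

1/16384

[(s - 16)^0] = 4;  [(s - 16)^1] = 1/8;  [(s - 16)^2] = -1/512;  [(s - 16)^3] = 1/16384.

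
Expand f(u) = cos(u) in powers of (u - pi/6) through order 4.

[(u - pi/6)^0] = sqrt(3)/2;  [(u - pi/6)^1] = -1/2;  [(u - pi/6)^2] = -sqrt(3)/4;  [(u - pi/6)^3] = 1/12;  [(u - pi/6)^4] = sqrt(3)/48.

sqrt(3)*(u - pi/6)^4/48 + (u - pi/6)^3/12 - sqrt(3)*(u - pi/6)^2/4 - (u - pi/6)/2 + sqrt(3)/2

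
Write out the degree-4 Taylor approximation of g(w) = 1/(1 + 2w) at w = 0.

16*w^4 - 8*w^3 + 4*w^2 - 2*w + 1

Compute the successive derivatives at the expansion point and divide by k!.
[w^0] = 1;  [w^1] = -2;  [w^2] = 4;  [w^3] = -8;  [w^4] = 16.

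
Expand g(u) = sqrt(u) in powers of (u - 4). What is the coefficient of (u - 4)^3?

1/512

g(4) = 2
g′(4) = 1/4
g′′(4) = -1/32
g′′′(4) = 3/256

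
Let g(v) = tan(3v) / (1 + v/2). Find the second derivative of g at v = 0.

-3

Take the Cauchy product of the two expansions.
The coefficient of v^2 in the expansion is -3/2, so g′′(0) = 2! * (-3/2) = -3.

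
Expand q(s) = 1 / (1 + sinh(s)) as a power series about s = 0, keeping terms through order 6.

Expand as Σ (-1)^k u^k with u equal to the inner function's series.
q(0) = 1
q′(0) = -1
q′′(0) = 2
q′′′(0) = -7
q^(4)(0) = 32
q^(5)(0) = -181
q^(6)(0) = 1232
Then c_k = q^(k)(0)/k! gives each Taylor coefficient.

77*s^6/45 - 181*s^5/120 + 4*s^4/3 - 7*s^3/6 + s^2 - s + 1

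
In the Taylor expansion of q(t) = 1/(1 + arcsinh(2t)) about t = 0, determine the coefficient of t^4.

Substitute the inner expansion into the outer series and collect powers.
q(0) = 1
q′(0) = -2
q′′(0) = 8
q′′′(0) = -40
q^(4)(0) = 256
So c_4 = q^(4)(0)/4! = 32/3.

32/3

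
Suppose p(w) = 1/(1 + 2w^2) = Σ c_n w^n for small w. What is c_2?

Differentiate repeatedly and evaluate at the center.
[w^0] = 1;  [w^1] = 0;  [w^2] = -2.
So c_2 = p′′(0)/2! = -2.

-2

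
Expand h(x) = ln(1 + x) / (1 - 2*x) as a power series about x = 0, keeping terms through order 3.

Use 1/(1 - r) = Σ r^k on the denominator, then take the Cauchy product.
h(0) = 0
h′(0) = 1
h′′(0) = 3
h′′′(0) = 20
Then c_k = h^(k)(0)/k! gives each Taylor coefficient.

10*x^3/3 + 3*x^2/2 + x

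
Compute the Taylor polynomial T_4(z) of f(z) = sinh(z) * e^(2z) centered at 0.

Expand each factor separately, then convolve coefficients.

5*z^4/3 + 13*z^3/6 + 2*z^2 + z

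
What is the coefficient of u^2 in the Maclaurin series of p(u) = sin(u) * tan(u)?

1

Take the Cauchy product of the two expansions.
p(0) = 0
p′(0) = 0
p′′(0) = 2
So c_2 = p′′(0)/2! = 1.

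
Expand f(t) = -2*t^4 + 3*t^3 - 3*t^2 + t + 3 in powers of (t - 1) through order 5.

-2*(t - 1)^4 - 5*(t - 1)^3 - 6*(t - 1)^2 - 4*(t - 1) + 2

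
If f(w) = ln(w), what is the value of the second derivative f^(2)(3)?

Use the known series and substitute for the argument.
The coefficient of (w - 3)^2 in the expansion is -1/18, so f′′(3) = 2! * (-1/18) = -1/9.

-1/9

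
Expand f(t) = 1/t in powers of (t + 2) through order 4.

-(t + 2)^4/32 - (t + 2)^3/16 - (t + 2)^2/8 - (t + 2)/4 - 1/2

[(t + 2)^0] = -1/2;  [(t + 2)^1] = -1/4;  [(t + 2)^2] = -1/8;  [(t + 2)^3] = -1/16;  [(t + 2)^4] = -1/32.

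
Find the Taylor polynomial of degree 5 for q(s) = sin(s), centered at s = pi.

Use the known series and substitute for the argument.
q(pi) = 0
q′(pi) = -1
q′′(pi) = 0
q′′′(pi) = 1
q^(4)(pi) = 0
q^(5)(pi) = -1
Then c_k = q^(k)(pi)/k! gives each Taylor coefficient.

-(s - pi)^5/120 + (s - pi)^3/6 - (s - pi)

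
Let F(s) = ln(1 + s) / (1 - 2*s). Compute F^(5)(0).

Multiply the numerator's expansion by the denominator's geometric series.
From the series, [s^5] F = 391/30; multiply by 5! = 120 to get 1564.

1564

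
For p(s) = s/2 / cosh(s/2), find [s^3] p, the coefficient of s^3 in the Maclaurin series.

-1/16

Invert the denominator's series and multiply.
p(0) = 0
p′(0) = 1/2
p′′(0) = 0
p′′′(0) = -3/8
The Taylor polynomial is Σ p^(k)(0)/k! · s^k.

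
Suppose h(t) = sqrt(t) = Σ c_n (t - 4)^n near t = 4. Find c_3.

Use the known series and substitute for the argument.
h(4) = 2
h′(4) = 1/4
h′′(4) = -1/32
h′′′(4) = 3/256
Dividing each by k! gives the coefficients c_0, ..., c_3.

1/512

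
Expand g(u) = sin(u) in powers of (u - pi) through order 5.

g(pi) = 0
g′(pi) = -1
g′′(pi) = 0
g′′′(pi) = 1
g^(4)(pi) = 0
g^(5)(pi) = -1

-(u - pi)^5/120 + (u - pi)^3/6 - (u - pi)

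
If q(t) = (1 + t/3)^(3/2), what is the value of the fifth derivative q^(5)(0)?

-5/864

The coefficient of t^5 in the expansion is -1/20736, so q^(5)(0) = 5! * (-1/20736) = -5/864.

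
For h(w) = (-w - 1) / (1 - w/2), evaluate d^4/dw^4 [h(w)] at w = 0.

Multiply each power in the prefactor through the base expansion.
From the series, [w^4] h = -3/16; multiply by 4! = 24 to get -9/2.

-9/2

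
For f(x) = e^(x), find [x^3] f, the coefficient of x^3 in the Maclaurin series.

1/6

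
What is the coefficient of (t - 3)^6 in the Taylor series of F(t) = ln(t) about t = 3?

-1/4374

Use the known series and substitute for the argument.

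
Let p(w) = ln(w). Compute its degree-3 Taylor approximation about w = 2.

(w - 2)^3/24 - (w - 2)^2/8 + (w - 2)/2 + ln(2)

[(w - 2)^0] = ln(2);  [(w - 2)^1] = 1/2;  [(w - 2)^2] = -1/8;  [(w - 2)^3] = 1/24.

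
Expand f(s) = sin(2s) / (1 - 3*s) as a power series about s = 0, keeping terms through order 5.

2254*s^5/15 + 50*s^4 + 50*s^3/3 + 6*s^2 + 2*s

Multiply the numerator's expansion by the denominator's geometric series.
f(0) = 0
f′(0) = 2
f′′(0) = 12
f′′′(0) = 100
f^(4)(0) = 1200
f^(5)(0) = 18032
The Taylor polynomial is Σ f^(k)(0)/k! · s^k.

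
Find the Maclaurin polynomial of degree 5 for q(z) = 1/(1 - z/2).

z^5/32 + z^4/16 + z^3/8 + z^2/4 + z/2 + 1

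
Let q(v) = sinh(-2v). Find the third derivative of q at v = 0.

-8

The coefficient of v^3 in the expansion is -4/3, so q′′′(0) = 3! * (-4/3) = -8.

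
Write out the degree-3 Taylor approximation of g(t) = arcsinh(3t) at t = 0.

-9*t^3/2 + 3*t

g(0) = 0
g′(0) = 3
g′′(0) = 0
g′′′(0) = -27
Dividing each by k! gives the coefficients c_0, ..., c_3.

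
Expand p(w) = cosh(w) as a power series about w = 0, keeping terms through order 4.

w^4/24 + w^2/2 + 1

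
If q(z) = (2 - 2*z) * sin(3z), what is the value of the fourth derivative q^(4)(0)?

Multiply each power in the prefactor through the base expansion.
The coefficient of z^4 in the expansion is 9, so q^(4)(0) = 4! * (9) = 216.

216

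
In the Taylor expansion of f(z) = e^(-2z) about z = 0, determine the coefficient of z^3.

-4/3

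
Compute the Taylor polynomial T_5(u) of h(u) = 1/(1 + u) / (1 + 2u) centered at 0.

Write out both Maclaurin series and multiply, keeping only the needed powers.
[u^0] = 1;  [u^1] = -3;  [u^2] = 7;  [u^3] = -15;  [u^4] = 31;  [u^5] = -63.

-63*u^5 + 31*u^4 - 15*u^3 + 7*u^2 - 3*u + 1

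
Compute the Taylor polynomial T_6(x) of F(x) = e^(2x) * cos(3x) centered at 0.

Multiply the two series term by term and collect like powers.
F(0) = 1
F′(0) = 2
F′′(0) = -5
F′′′(0) = -46
F^(4)(0) = -119
F^(5)(0) = 122
F^(6)(0) = 2035
Then c_k = F^(k)(0)/k! gives each Taylor coefficient.

407*x^6/144 + 61*x^5/60 - 119*x^4/24 - 23*x^3/3 - 5*x^2/2 + 2*x + 1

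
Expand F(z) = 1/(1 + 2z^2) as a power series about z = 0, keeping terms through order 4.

[z^0] = 1;  [z^1] = 0;  [z^2] = -2;  [z^3] = 0;  [z^4] = 4.

4*z^4 - 2*z^2 + 1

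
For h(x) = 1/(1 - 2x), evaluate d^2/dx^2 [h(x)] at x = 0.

From the series, [x^2] h = 4; multiply by 2! = 2 to get 8.

8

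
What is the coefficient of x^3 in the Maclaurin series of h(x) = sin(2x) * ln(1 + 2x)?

Take the Cauchy product of the two expansions.
h(0) = 0
h′(0) = 0
h′′(0) = 8
h′′′(0) = -24
So c_3 = h′′′(0)/3! = -4.

-4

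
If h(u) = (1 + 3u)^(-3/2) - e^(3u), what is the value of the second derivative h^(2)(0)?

99/4

Combine the two series term by term.
The coefficient of u^2 in the expansion is 99/8, so h′′(0) = 2! * (99/8) = 99/4.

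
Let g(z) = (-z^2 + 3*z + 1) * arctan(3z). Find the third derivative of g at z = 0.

-72

Distribute the polynomial across the series and collect like powers.
From the series, [z^3] g = -12; multiply by 3! = 6 to get -72.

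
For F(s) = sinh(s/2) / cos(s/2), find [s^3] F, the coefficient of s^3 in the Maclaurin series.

1/12

Divide the numerator series by the denominator series (power-series long division).
F(0) = 0
F′(0) = 1/2
F′′(0) = 0
F′′′(0) = 1/2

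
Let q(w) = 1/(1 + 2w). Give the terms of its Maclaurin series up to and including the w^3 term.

q(0) = 1
q′(0) = -2
q′′(0) = 8
q′′′(0) = -48
Dividing each by k! gives the coefficients c_0, ..., c_3.

-8*w^3 + 4*w^2 - 2*w + 1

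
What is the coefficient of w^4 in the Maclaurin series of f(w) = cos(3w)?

f(0) = 1
f′(0) = 0
f′′(0) = -9
f′′′(0) = 0
f^(4)(0) = 81
So c_4 = f^(4)(0)/4! = 27/8.

27/8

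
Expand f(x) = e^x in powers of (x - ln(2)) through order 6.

(x - ln(2))^6/360 + (x - ln(2))^5/60 + (x - ln(2))^4/12 + (x - ln(2))^3/3 + (x - ln(2))^2 + 2*(x - ln(2)) + 2

f(ln(2)) = 2
f′(ln(2)) = 2
f′′(ln(2)) = 2
f′′′(ln(2)) = 2
f^(4)(ln(2)) = 2
f^(5)(ln(2)) = 2
f^(6)(ln(2)) = 2
The Taylor polynomial is Σ f^(k)(ln(2))/k! · (x - ln(2))^k.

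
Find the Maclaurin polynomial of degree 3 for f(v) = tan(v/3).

f(0) = 0
f′(0) = 1/3
f′′(0) = 0
f′′′(0) = 2/27
The Taylor polynomial is Σ f^(k)(0)/k! · v^k.

v^3/81 + v/3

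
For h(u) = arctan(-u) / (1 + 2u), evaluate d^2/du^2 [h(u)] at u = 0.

4

Multiply the two series term by term and collect like powers.
The coefficient of u^2 in the expansion is 2, so h′′(0) = 2! * (2) = 4.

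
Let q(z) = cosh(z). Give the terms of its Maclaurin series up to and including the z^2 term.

z^2/2 + 1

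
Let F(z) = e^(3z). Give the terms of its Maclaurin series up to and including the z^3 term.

9*z^3/2 + 9*z^2/2 + 3*z + 1

[z^0] = 1;  [z^1] = 3;  [z^2] = 9/2;  [z^3] = 9/2.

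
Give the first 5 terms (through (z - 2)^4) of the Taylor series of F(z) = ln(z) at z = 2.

[(z - 2)^0] = ln(2);  [(z - 2)^1] = 1/2;  [(z - 2)^2] = -1/8;  [(z - 2)^3] = 1/24;  [(z - 2)^4] = -1/64.

-(z - 2)^4/64 + (z - 2)^3/24 - (z - 2)^2/8 + (z - 2)/2 + ln(2)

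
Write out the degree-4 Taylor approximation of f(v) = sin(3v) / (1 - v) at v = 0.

-3*v^4/2 - 3*v^3/2 + 3*v^2 + 3*v

Write out both Maclaurin series and multiply, keeping only the needed powers.
f(0) = 0
f′(0) = 3
f′′(0) = 6
f′′′(0) = -9
f^(4)(0) = -36
Dividing each by k! gives the coefficients c_0, ..., c_4.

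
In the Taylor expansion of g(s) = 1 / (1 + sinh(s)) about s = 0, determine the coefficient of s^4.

4/3

Write 1/(1+u) = 1 - u + u^2 - u^3 + ... and substitute the series for u.
g(0) = 1
g′(0) = -1
g′′(0) = 2
g′′′(0) = -7
g^(4)(0) = 32
Dividing each by k! gives the coefficients c_0, ..., c_4.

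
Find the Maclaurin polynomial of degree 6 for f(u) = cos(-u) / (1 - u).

389*u^6/720 + 13*u^5/24 + 13*u^4/24 + u^3/2 + u^2/2 + u + 1

Write out both Maclaurin series and multiply, keeping only the needed powers.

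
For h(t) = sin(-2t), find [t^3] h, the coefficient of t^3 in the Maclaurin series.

4/3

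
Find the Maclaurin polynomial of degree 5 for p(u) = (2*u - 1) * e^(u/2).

Shift and add copies of the series according to the polynomial's terms.
p(0) = -1
p′(0) = 3/2
p′′(0) = 7/4
p′′′(0) = 11/8
p^(4)(0) = 15/16
p^(5)(0) = 19/32

19*u^5/3840 + 5*u^4/128 + 11*u^3/48 + 7*u^2/8 + 3*u/2 - 1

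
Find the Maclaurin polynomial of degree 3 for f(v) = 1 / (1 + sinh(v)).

-7*v^3/6 + v^2 - v + 1

Write 1/(1+u) = 1 - u + u^2 - u^3 + ... and substitute the series for u.
f(0) = 1
f′(0) = -1
f′′(0) = 2
f′′′(0) = -7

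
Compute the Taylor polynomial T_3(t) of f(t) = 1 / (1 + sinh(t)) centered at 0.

Write 1/(1+u) = 1 - u + u^2 - u^3 + ... and substitute the series for u.

-7*t^3/6 + t^2 - t + 1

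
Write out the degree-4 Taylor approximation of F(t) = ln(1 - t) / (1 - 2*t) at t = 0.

Multiply the numerator's expansion by the denominator's geometric series.
F(0) = 0
F′(0) = -1
F′′(0) = -5
F′′′(0) = -32
F^(4)(0) = -262
The Taylor polynomial is Σ F^(k)(0)/k! · t^k.

-131*t^4/12 - 16*t^3/3 - 5*t^2/2 - t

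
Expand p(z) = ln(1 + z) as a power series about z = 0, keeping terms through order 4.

[z^0] = 0;  [z^1] = 1;  [z^2] = -1/2;  [z^3] = 1/3;  [z^4] = -1/4.

-z^4/4 + z^3/3 - z^2/2 + z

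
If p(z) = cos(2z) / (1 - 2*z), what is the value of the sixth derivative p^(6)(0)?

24896

Use 1/(1 - r) = Σ r^k on the denominator, then take the Cauchy product.
The coefficient of z^6 in the expansion is 1556/45, so p^(6)(0) = 6! * (1556/45) = 24896.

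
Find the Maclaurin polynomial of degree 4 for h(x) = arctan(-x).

Compute the successive derivatives at the expansion point and divide by k!.
h(0) = 0
h′(0) = -1
h′′(0) = 0
h′′′(0) = 2
h^(4)(0) = 0
Dividing each by k! gives the coefficients c_0, ..., c_4.

x^3/3 - x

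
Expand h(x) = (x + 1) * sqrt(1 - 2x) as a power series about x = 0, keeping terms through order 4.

Multiply each power in the prefactor through the base expansion.

-9*x^4/8 - x^3 - 3*x^2/2 + 1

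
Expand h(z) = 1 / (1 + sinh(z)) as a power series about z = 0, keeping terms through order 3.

Write 1/(1+u) = 1 - u + u^2 - u^3 + ... and substitute the series for u.

-7*z^3/6 + z^2 - z + 1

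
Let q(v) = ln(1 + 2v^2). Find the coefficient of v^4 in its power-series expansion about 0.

-2

q(0) = 0
q′(0) = 0
q′′(0) = 4
q′′′(0) = 0
q^(4)(0) = -48
So c_4 = q^(4)(0)/4! = -2.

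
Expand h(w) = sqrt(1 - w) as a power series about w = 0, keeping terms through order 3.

h(0) = 1
h′(0) = -1/2
h′′(0) = -1/4
h′′′(0) = -3/8

-w^3/16 - w^2/8 - w/2 + 1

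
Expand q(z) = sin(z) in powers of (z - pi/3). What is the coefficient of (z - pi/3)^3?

Use the known series and substitute for the argument.
q(pi/3) = sqrt(3)/2
q′(pi/3) = 1/2
q′′(pi/3) = -sqrt(3)/2
q′′′(pi/3) = -1/2
So c_3 = q′′′(pi/3)/3! = -1/12.

-1/12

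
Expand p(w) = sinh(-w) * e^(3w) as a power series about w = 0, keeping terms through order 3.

Take the Cauchy product of the two expansions.

-14*w^3/3 - 3*w^2 - w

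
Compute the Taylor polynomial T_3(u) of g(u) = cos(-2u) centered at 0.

1 - 2*u^2

g(0) = 1
g′(0) = 0
g′′(0) = -4
g′′′(0) = 0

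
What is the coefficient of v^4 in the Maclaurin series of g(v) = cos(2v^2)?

-2

g(0) = 1
g′(0) = 0
g′′(0) = 0
g′′′(0) = 0
g^(4)(0) = -48
Then c_k = g^(k)(0)/k! gives each Taylor coefficient.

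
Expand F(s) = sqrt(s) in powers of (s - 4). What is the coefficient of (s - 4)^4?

Differentiate repeatedly and evaluate at the center.
F(4) = 2
F′(4) = 1/4
F′′(4) = -1/32
F′′′(4) = 3/256
F^(4)(4) = -15/2048
The Taylor polynomial is Σ F^(k)(4)/k! · (s - 4)^k.

-5/16384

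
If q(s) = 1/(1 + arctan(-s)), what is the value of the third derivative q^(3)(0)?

Compose series: expand the inner function first, then feed it into the outer expansion.
From the series, [s^3] q = 2/3; multiply by 3! = 6 to get 4.

4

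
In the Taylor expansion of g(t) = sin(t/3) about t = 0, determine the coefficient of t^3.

-1/162

Use the known series and substitute for the argument.
g(0) = 0
g′(0) = 1/3
g′′(0) = 0
g′′′(0) = -1/27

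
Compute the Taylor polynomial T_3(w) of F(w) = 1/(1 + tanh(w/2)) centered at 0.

Substitute the inner expansion into the outer series and collect powers.
F(0) = 1
F′(0) = -1/2
F′′(0) = 1/2
F′′′(0) = -1/2
Dividing each by k! gives the coefficients c_0, ..., c_3.

-w^3/12 + w^2/4 - w/2 + 1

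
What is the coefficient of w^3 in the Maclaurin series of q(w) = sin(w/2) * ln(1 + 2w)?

-1

Expand each factor separately, then convolve coefficients.
[w^0] = 0;  [w^1] = 0;  [w^2] = 1;  [w^3] = -1.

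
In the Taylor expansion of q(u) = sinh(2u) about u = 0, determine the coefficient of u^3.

4/3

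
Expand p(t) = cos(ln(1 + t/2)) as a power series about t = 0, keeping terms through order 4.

-5*t^4/192 + t^3/16 - t^2/8 + 1

Compose series: expand the inner function first, then feed it into the outer expansion.
[t^0] = 1;  [t^1] = 0;  [t^2] = -1/8;  [t^3] = 1/16;  [t^4] = -5/192.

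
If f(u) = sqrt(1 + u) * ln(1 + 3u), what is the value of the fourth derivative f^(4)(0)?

Multiply the two series term by term and collect like powers.
The coefficient of u^4 in the expansion is -15, so f^(4)(0) = 4! * (-15) = -360.

-360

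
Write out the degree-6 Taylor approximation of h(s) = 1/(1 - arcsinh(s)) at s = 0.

23*s^6/45 + 23*s^5/40 + 2*s^4/3 + 5*s^3/6 + s^2 + s + 1

Compose series: expand the inner function first, then feed it into the outer expansion.
[s^0] = 1;  [s^1] = 1;  [s^2] = 1;  [s^3] = 5/6;  [s^4] = 2/3;  [s^5] = 23/40;  [s^6] = 23/45.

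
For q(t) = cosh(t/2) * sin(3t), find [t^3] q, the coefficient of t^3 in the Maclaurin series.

-33/8

Take the Cauchy product of the two expansions.
q(0) = 0
q′(0) = 3
q′′(0) = 0
q′′′(0) = -99/4
So c_3 = q′′′(0)/3! = -33/8.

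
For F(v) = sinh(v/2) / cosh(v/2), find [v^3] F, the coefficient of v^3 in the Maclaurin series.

Write the quotient as an unknown series and match coefficients against numerator = denominator · series.
F(0) = 0
F′(0) = 1/2
F′′(0) = 0
F′′′(0) = -1/4
Then c_k = F^(k)(0)/k! gives each Taylor coefficient.

-1/24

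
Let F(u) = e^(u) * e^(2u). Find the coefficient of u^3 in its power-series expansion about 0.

Expand each factor separately, then convolve coefficients.
F(0) = 1
F′(0) = 3
F′′(0) = 9
F′′′(0) = 27
Then c_k = F^(k)(0)/k! gives each Taylor coefficient.

9/2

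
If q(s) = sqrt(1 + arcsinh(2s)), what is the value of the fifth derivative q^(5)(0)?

Compose series: expand the inner function first, then feed it into the outer expansion.
From the series, [s^5] q = 43/40; multiply by 5! = 120 to get 129.

129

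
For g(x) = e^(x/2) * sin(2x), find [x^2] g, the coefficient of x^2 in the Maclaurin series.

1

Take the Cauchy product of the two expansions.
g(0) = 0
g′(0) = 2
g′′(0) = 2
Then c_k = g^(k)(0)/k! gives each Taylor coefficient.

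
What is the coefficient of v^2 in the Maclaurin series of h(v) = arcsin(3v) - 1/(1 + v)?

Add the two expansions coefficient-wise.
[v^0] = -1;  [v^1] = 4;  [v^2] = -1.
So c_2 = h′′(0)/2! = -1.

-1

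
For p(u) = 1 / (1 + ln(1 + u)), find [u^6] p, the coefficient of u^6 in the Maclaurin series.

3289/360

Use the geometric series for the reciprocal, then substitute.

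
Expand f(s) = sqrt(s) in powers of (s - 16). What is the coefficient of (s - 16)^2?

[(s - 16)^0] = 4;  [(s - 16)^1] = 1/8;  [(s - 16)^2] = -1/512.

-1/512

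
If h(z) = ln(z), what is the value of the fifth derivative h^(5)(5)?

From the series, [(z - 5)^5] h = 1/15625; multiply by 5! = 120 to get 24/3125.

24/3125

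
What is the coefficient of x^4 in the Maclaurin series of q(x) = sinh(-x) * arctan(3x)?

17/2

Write out both Maclaurin series and multiply, keeping only the needed powers.
[x^0] = 0;  [x^1] = 0;  [x^2] = -3;  [x^3] = 0;  [x^4] = 17/2.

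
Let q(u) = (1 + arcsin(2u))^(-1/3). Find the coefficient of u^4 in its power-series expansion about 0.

Substitute the inner expansion into the outer series and collect powers.
So c_4 = q^(4)(0)/4! = 848/243.

848/243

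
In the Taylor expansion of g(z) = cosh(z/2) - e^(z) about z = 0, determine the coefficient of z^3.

Expand each term separately and add.
[z^0] = 0;  [z^1] = -1;  [z^2] = -3/8;  [z^3] = -1/6.
So c_3 = g′′′(0)/3! = -1/6.

-1/6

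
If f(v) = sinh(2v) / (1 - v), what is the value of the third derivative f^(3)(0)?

Take the Cauchy product of the two expansions.
From the series, [v^3] f = 10/3; multiply by 3! = 6 to get 20.

20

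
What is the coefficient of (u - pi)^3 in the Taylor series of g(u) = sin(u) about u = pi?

Use the known series and substitute for the argument.
So c_3 = g′′′(pi)/3! = 1/6.

1/6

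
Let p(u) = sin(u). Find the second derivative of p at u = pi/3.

From the series, [(u - pi/3)^2] p = -sqrt(3)/4; multiply by 2! = 2 to get -sqrt(3)/2.

-sqrt(3)/2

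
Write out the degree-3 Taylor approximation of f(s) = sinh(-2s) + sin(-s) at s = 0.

-7*s^3/6 - 3*s

Combine the two series term by term.
[s^0] = 0;  [s^1] = -3;  [s^2] = 0;  [s^3] = -7/6.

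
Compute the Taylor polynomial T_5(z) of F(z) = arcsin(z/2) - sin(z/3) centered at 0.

431*z^5/186624 + 35*z^3/1296 + z/6

Expand each term separately and add.
F(0) = 0
F′(0) = 1/6
F′′(0) = 0
F′′′(0) = 35/216
F^(4)(0) = 0
F^(5)(0) = 2155/7776
Then c_k = F^(k)(0)/k! gives each Taylor coefficient.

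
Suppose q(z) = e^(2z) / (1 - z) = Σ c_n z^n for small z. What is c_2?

Write out both Maclaurin series and multiply, keeping only the needed powers.
[z^0] = 1;  [z^1] = 3;  [z^2] = 5.

5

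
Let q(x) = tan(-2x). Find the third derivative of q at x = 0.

-16

From the series, [x^3] q = -8/3; multiply by 3! = 6 to get -16.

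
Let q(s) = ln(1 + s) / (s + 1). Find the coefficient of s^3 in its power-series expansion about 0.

11/6

Use 1/(1 - r) = Σ r^k on the denominator, then take the Cauchy product.
[s^0] = 0;  [s^1] = 1;  [s^2] = -3/2;  [s^3] = 11/6.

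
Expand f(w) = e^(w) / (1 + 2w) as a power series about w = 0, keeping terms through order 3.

-29*w^3/6 + 5*w^2/2 - w + 1

Expand each factor separately, then convolve coefficients.
[w^0] = 1;  [w^1] = -1;  [w^2] = 5/2;  [w^3] = -29/6.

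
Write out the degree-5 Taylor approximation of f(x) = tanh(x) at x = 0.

2*x^5/15 - x^3/3 + x

f(0) = 0
f′(0) = 1
f′′(0) = 0
f′′′(0) = -2
f^(4)(0) = 0
f^(5)(0) = 16
The Taylor polynomial is Σ f^(k)(0)/k! · x^k.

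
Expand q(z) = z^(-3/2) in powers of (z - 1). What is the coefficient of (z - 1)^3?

-35/16

[(z - 1)^0] = 1;  [(z - 1)^1] = -3/2;  [(z - 1)^2] = 15/8;  [(z - 1)^3] = -35/16.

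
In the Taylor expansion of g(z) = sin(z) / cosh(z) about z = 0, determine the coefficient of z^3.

Invert the denominator's series and multiply.
So c_3 = g′′′(0)/3! = -2/3.

-2/3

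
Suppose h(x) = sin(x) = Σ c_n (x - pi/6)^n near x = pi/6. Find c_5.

[(x - pi/6)^0] = 1/2;  [(x - pi/6)^1] = sqrt(3)/2;  [(x - pi/6)^2] = -1/4;  [(x - pi/6)^3] = -sqrt(3)/12;  [(x - pi/6)^4] = 1/48;  [(x - pi/6)^5] = sqrt(3)/240.

sqrt(3)/240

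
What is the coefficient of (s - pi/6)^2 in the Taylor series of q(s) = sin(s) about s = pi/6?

c_2 = q′′(pi/6)/2! = -1/4.

-1/4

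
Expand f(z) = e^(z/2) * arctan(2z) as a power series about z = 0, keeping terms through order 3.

-29*z^3/12 + z^2 + 2*z

Take the Cauchy product of the two expansions.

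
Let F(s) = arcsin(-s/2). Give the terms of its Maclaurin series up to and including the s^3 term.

-s^3/48 - s/2

Compute the successive derivatives at the expansion point and divide by k!.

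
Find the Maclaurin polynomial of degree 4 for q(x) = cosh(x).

Differentiate repeatedly and evaluate at the center.
[x^0] = 1;  [x^1] = 0;  [x^2] = 1/2;  [x^3] = 0;  [x^4] = 1/24.

x^4/24 + x^2/2 + 1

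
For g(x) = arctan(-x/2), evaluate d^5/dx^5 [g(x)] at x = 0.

-3/4

The coefficient of x^5 in the expansion is -1/160, so g^(5)(0) = 5! * (-1/160) = -3/4.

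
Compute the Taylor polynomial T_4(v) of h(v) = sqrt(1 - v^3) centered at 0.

1 - v^3/2

h(0) = 1
h′(0) = 0
h′′(0) = 0
h′′′(0) = -3
h^(4)(0) = 0
Dividing each by k! gives the coefficients c_0, ..., c_4.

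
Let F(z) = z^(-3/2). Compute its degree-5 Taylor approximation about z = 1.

-693*(z - 1)^5/256 + 315*(z - 1)^4/128 - 35*(z - 1)^3/16 + 15*(z - 1)^2/8 - 3*(z - 1)/2 + 1

F(1) = 1
F′(1) = -3/2
F′′(1) = 15/4
F′′′(1) = -105/8
F^(4)(1) = 945/16
F^(5)(1) = -10395/32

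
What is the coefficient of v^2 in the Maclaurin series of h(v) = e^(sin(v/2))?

1/8

Compose series: expand the inner function first, then feed it into the outer expansion.
So c_2 = h′′(0)/2! = 1/8.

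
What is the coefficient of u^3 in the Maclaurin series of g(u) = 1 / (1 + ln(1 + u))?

-7/3

Use the geometric series for the reciprocal, then substitute.
g(0) = 1
g′(0) = -1
g′′(0) = 3
g′′′(0) = -14
So c_3 = g′′′(0)/3! = -7/3.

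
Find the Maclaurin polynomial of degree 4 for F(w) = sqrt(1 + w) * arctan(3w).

Take the Cauchy product of the two expansions.
F(0) = 0
F′(0) = 3
F′′(0) = 3
F′′′(0) = -225/4
F^(4)(0) = -207/2

-69*w^4/16 - 75*w^3/8 + 3*w^2/2 + 3*w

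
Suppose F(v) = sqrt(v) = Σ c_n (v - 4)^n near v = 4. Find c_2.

-1/64

[(v - 4)^0] = 2;  [(v - 4)^1] = 1/4;  [(v - 4)^2] = -1/64.
So c_2 = F′′(4)/2! = -1/64.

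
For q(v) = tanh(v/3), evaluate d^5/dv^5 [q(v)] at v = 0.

Use the known series and substitute for the argument.
From the series, [v^5] q = 2/3645; multiply by 5! = 120 to get 16/243.

16/243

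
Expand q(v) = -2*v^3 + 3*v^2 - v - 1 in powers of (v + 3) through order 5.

-2*(v + 3)^3 + 21*(v + 3)^2 - 73*(v + 3) + 83

[(v + 3)^0] = 83;  [(v + 3)^1] = -73;  [(v + 3)^2] = 21;  [(v + 3)^3] = -2;  [(v + 3)^4] = 0;  [(v + 3)^5] = 0.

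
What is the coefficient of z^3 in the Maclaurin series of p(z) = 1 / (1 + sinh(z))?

-7/6

Write 1/(1+u) = 1 - u + u^2 - u^3 + ... and substitute the series for u.
p(0) = 1
p′(0) = -1
p′′(0) = 2
p′′′(0) = -7
So c_3 = p′′′(0)/3! = -7/6.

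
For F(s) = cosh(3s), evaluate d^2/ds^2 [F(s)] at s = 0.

The coefficient of s^2 in the expansion is 9/2, so F′′(0) = 2! * (9/2) = 9.

9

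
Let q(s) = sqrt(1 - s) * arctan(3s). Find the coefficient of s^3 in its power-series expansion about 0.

-75/8

Multiply the two series term by term and collect like powers.
So c_3 = q′′′(0)/3! = -75/8.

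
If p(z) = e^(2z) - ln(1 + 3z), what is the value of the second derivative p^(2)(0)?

13

Expand each term separately and add.
The coefficient of z^2 in the expansion is 13/2, so p′′(0) = 2! * (13/2) = 13.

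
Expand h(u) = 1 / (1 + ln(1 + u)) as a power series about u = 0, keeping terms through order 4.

11*u^4/3 - 7*u^3/3 + 3*u^2/2 - u + 1

Use the geometric series for the reciprocal, then substitute.
[u^0] = 1;  [u^1] = -1;  [u^2] = 3/2;  [u^3] = -7/3;  [u^4] = 11/3.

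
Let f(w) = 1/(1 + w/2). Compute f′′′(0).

The coefficient of w^3 in the expansion is -1/8, so f′′′(0) = 3! * (-1/8) = -3/4.

-3/4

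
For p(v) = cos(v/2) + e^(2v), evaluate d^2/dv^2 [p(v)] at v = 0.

15/4

Add the two expansions coefficient-wise.
The coefficient of v^2 in the expansion is 15/8, so p′′(0) = 2! * (15/8) = 15/4.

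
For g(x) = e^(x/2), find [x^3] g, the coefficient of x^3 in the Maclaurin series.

1/48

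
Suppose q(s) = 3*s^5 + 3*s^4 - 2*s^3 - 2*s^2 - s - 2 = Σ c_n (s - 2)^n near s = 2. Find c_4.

Use the known series and substitute for the argument.
[(s - 2)^0] = 116;  [(s - 2)^1] = 303;  [(s - 2)^2] = 298;  [(s - 2)^3] = 142;  [(s - 2)^4] = 33.

33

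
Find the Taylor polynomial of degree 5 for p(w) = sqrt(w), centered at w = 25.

7*(w - 25)^5/500000000 - (w - 25)^4/2000000 + (w - 25)^3/50000 - (w - 25)^2/1000 + (w - 25)/10 + 5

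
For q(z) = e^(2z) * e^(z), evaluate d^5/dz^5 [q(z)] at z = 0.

243

Expand each factor separately, then convolve coefficients.
The coefficient of z^5 in the expansion is 81/40, so q^(5)(0) = 5! * (81/40) = 243.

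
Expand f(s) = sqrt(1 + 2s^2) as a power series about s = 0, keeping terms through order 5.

Apply the Taylor formula c_k = f^(k)(a)/k!.

-s^4/2 + s^2 + 1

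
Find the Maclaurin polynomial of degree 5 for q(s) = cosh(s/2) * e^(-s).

Take the Cauchy product of the two expansions.
q(0) = 1
q′(0) = -1
q′′(0) = 5/4
q′′′(0) = -7/4
q^(4)(0) = 41/16
q^(5)(0) = -61/16
Then c_k = q^(k)(0)/k! gives each Taylor coefficient.

-61*s^5/1920 + 41*s^4/384 - 7*s^3/24 + 5*s^2/8 - s + 1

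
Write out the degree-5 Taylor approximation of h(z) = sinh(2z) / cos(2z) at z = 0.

48*z^5/5 + 16*z^3/3 + 2*z

Invert the denominator's series and multiply.
[z^0] = 0;  [z^1] = 2;  [z^2] = 0;  [z^3] = 16/3;  [z^4] = 0;  [z^5] = 48/5.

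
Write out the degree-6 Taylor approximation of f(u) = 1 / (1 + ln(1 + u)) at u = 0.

Expand as Σ (-1)^k u^k with u equal to the inner function's series.
f(0) = 1
f′(0) = -1
f′′(0) = 3
f′′′(0) = -14
f^(4)(0) = 88
f^(5)(0) = -694
f^(6)(0) = 6578
Dividing each by k! gives the coefficients c_0, ..., c_6.

3289*u^6/360 - 347*u^5/60 + 11*u^4/3 - 7*u^3/3 + 3*u^2/2 - u + 1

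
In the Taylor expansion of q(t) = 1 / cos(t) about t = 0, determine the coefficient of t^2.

Divide the numerator series by the denominator series (power-series long division).

1/2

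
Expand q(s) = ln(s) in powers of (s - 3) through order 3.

[(s - 3)^0] = ln(3);  [(s - 3)^1] = 1/3;  [(s - 3)^2] = -1/18;  [(s - 3)^3] = 1/81.

(s - 3)^3/81 - (s - 3)^2/18 + (s - 3)/3 + ln(3)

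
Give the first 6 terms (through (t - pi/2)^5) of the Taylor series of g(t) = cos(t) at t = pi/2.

Apply the Taylor formula c_k = f^(k)(a)/k!.
[(t - pi/2)^0] = 0;  [(t - pi/2)^1] = -1;  [(t - pi/2)^2] = 0;  [(t - pi/2)^3] = 1/6;  [(t - pi/2)^4] = 0;  [(t - pi/2)^5] = -1/120.

-(t - pi/2)^5/120 + (t - pi/2)^3/6 - (t - pi/2)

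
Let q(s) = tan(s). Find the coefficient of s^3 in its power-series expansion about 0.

1/3

[s^0] = 0;  [s^1] = 1;  [s^2] = 0;  [s^3] = 1/3.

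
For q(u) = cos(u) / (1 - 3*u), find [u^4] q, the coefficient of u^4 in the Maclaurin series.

Expand 1/(denominator) as a geometric series and multiply by the numerator's series.
q(0) = 1
q′(0) = 3
q′′(0) = 17
q′′′(0) = 153
q^(4)(0) = 1837
So c_4 = q^(4)(0)/4! = 1837/24.

1837/24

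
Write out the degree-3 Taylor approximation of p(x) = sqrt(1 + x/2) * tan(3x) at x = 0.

285*x^3/32 + 3*x^2/4 + 3*x

Multiply the two series term by term and collect like powers.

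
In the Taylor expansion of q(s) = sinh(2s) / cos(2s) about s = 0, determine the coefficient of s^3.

16/3

Invert the denominator's series and multiply.
[s^0] = 0;  [s^1] = 2;  [s^2] = 0;  [s^3] = 16/3.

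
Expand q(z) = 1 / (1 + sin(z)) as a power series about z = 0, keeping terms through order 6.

17*z^6/45 - 61*z^5/120 + 2*z^4/3 - 5*z^3/6 + z^2 - z + 1

Use the geometric series for the reciprocal, then substitute.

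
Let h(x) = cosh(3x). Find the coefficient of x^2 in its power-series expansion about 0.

c_2 = h′′(0)/2! = 9/2.

9/2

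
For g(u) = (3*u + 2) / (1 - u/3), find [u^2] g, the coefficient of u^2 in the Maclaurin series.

Multiply each power in the prefactor through the base expansion.
g(0) = 2
g′(0) = 11/3
g′′(0) = 22/9
So c_2 = g′′(0)/2! = 11/9.

11/9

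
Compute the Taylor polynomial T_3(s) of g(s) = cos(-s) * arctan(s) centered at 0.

-5*s^3/6 + s

Take the Cauchy product of the two expansions.
g(0) = 0
g′(0) = 1
g′′(0) = 0
g′′′(0) = -5
Then c_k = g^(k)(0)/k! gives each Taylor coefficient.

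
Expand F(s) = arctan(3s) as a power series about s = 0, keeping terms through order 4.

F(0) = 0
F′(0) = 3
F′′(0) = 0
F′′′(0) = -54
F^(4)(0) = 0
Then c_k = F^(k)(0)/k! gives each Taylor coefficient.

-9*s^3 + 3*s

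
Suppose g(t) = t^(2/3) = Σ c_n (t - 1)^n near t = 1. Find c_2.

[(t - 1)^0] = 1;  [(t - 1)^1] = 2/3;  [(t - 1)^2] = -1/9.

-1/9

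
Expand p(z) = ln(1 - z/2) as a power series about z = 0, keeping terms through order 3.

-z^3/24 - z^2/8 - z/2

p(0) = 0
p′(0) = -1/2
p′′(0) = -1/4
p′′′(0) = -1/4
Dividing each by k! gives the coefficients c_0, ..., c_3.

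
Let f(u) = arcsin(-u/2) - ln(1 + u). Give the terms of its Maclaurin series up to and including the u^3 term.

Expand each term separately and add.
f(0) = 0
f′(0) = -3/2
f′′(0) = 1
f′′′(0) = -17/8

-17*u^3/48 + u^2/2 - 3*u/2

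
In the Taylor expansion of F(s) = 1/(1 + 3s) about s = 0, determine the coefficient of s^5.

F(0) = 1
F′(0) = -3
F′′(0) = 18
F′′′(0) = -162
F^(4)(0) = 1944
F^(5)(0) = -29160
So c_5 = F^(5)(0)/5! = -243.

-243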